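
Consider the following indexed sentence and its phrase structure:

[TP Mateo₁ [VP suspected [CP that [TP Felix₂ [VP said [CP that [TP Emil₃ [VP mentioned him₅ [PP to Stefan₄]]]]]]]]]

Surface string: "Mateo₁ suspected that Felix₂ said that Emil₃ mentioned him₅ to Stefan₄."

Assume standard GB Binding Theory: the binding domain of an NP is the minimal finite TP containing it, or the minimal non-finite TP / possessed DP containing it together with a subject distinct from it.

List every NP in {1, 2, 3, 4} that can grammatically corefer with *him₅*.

*him* is a pronoun, so Principle B applies: it must be free in its binding domain.
Binding domain of *him₅*: the embedded TP, whose subject is Emil₃.
*Mateo₁* c-commands the pronoun but from outside its binding domain, and is not c-commanded by it → coindexation permitted.
*Felix₂* c-commands the pronoun but from outside its binding domain, and is not c-commanded by it → coindexation permitted.
*Emil₃* c-commands the pronoun within its binding domain → coindexation would violate Principle B.
*Stefan₄*: the pronoun c-commands this R-expression → coindexation would violate Principle C on *Stefan₄*.

{1, 2}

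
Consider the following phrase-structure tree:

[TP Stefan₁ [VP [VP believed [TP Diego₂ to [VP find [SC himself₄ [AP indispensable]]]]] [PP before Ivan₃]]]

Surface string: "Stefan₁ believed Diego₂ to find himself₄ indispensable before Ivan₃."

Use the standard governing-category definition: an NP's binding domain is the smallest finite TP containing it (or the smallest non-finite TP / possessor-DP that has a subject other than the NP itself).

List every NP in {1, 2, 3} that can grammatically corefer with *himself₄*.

{2}

*himself* is an anaphor, so Principle A applies: it must be bound in its binding domain.
Binding domain of *himself₄*: the embedded TP, whose subject is Diego₂.
*Stefan₁* c-commands the anaphor but is outside its binding domain → cannot satisfy Principle A.
*Diego₂* c-commands the anaphor within its binding domain → licit binder.
*Ivan₃* does not c-command the anaphor → cannot bind it.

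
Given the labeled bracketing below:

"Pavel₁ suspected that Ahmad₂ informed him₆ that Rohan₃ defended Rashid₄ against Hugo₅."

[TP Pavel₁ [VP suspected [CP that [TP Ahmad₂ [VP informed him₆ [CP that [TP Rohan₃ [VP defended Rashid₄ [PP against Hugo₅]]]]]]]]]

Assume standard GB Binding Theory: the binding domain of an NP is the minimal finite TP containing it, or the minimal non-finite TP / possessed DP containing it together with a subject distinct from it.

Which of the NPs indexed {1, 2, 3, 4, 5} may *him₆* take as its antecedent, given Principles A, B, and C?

*him* is a pronoun, so Principle B applies: it must be free in its binding domain.
Binding domain of *him₆*: the embedded TP, whose subject is Ahmad₂.
*Pavel₁* c-commands the pronoun but from outside its binding domain, and is not c-commanded by it → coindexation permitted.
*Ahmad₂* c-commands the pronoun within its binding domain → coindexation would violate Principle B.
*Rohan₃*: the pronoun c-commands this R-expression → coindexation would violate Principle C on *Rohan₃*.
*Rashid₄*: the pronoun c-commands this R-expression → coindexation would violate Principle C on *Rashid₄*.
*Hugo₅*: the pronoun c-commands this R-expression → coindexation would violate Principle C on *Hugo₅*.

{1}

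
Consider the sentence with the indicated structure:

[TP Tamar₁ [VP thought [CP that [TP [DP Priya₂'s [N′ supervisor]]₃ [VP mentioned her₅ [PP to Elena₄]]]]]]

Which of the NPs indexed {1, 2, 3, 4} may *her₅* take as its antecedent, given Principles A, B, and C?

{1, 2}

*her* is a pronoun, so Principle B applies: it must be free in its binding domain.
Binding domain of *her₅*: the embedded TP, whose subject is [Priya₂'s supervisor]₃.
*Tamar₁* c-commands the pronoun but from outside its binding domain, and is not c-commanded by it → coindexation permitted.
*Priya₂* and the pronoun do not c-command one another → neither Principle B nor Principle C is at stake; coindexation permitted.
*[Priya₂'s supervisor]₃* c-commands the pronoun within its binding domain → coindexation would violate Principle B.
*Elena₄*: the pronoun c-commands this R-expression → coindexation would violate Principle C on *Elena₄*.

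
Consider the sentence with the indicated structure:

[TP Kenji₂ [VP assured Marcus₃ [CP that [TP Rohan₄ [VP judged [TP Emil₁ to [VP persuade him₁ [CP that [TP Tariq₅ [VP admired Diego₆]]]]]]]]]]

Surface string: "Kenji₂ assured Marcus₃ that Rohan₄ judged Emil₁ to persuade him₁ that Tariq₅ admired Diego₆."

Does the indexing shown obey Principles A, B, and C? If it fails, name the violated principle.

Principle B

The two coindexed NPs are *Emil₁* and *him₁*.
*him₁* is a pronoun. Its binding domain is the embedded TP, whose subject is Emil₁.
*Emil₁* c-commands it within that domain and carries the same index.
The pronoun is locally bound → Principle B violation.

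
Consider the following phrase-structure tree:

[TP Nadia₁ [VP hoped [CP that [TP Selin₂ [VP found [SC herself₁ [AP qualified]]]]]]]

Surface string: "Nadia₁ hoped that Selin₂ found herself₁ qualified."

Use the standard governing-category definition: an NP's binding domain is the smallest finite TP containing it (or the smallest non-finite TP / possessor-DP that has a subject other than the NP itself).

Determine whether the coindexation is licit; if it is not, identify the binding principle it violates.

Principle A

The two coindexed NPs are *Nadia₁* and *herself₁*.
*herself₁* is an anaphor. Principle A requires it to be bound within its binding domain — the embedded TP, whose subject is Selin₂.
Within that domain it is c-commanded by *Selin₂*, which does not share its index.
*Nadia₁* does c-command the anaphor, but from outside its binding domain.
The anaphor is unbound in its domain → Principle A violation.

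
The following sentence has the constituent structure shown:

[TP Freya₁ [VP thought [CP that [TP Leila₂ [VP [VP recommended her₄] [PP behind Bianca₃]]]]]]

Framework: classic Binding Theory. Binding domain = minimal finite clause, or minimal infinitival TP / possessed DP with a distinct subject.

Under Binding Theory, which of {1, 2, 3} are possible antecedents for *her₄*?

*her* is a pronoun, so Principle B applies: it must be free in its binding domain.
Binding domain of *her₄*: the embedded TP, whose subject is Leila₂.
*Freya₁* c-commands the pronoun but from outside its binding domain, and is not c-commanded by it → coindexation permitted.
*Leila₂* c-commands the pronoun within its binding domain → coindexation would violate Principle B.
*Bianca₃* and the pronoun do not c-command one another → neither Principle B nor Principle C is at stake; coindexation permitted.

{1, 3}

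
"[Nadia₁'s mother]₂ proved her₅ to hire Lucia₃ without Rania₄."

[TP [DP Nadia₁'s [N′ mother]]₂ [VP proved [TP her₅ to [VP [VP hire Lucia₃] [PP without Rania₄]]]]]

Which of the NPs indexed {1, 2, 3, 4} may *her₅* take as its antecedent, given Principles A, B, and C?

{1}

*her* is a pronoun, so Principle B applies: it must be free in its binding domain.
Binding domain of *her₅*: the matrix TP, whose subject is [Nadia₁'s mother]₂.
*Nadia₁* and the pronoun do not c-command one another → neither Principle B nor Principle C is at stake; coindexation permitted.
*[Nadia₁'s mother]₂* c-commands the pronoun within its binding domain → coindexation would violate Principle B.
*Lucia₃*: the pronoun c-commands this R-expression → coindexation would violate Principle C on *Lucia₃*.
*Rania₄*: the pronoun c-commands this R-expression → coindexation would violate Principle C on *Rania₄*.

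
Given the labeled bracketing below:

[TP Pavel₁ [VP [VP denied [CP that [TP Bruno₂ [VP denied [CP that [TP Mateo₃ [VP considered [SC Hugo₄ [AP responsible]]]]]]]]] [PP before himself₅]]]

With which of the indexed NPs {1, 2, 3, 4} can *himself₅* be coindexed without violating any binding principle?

*himself* is an anaphor, so Principle A applies: it must be bound in its binding domain.
Binding domain of *himself₅*: the matrix TP, whose subject is Pavel₁.
*Pavel₁* c-commands the anaphor within its binding domain → licit binder.
*Bruno₂* does not c-command the anaphor → cannot bind it.
*Mateo₃* does not c-command the anaphor → cannot bind it.
*Hugo₄* does not c-command the anaphor → cannot bind it.

{1}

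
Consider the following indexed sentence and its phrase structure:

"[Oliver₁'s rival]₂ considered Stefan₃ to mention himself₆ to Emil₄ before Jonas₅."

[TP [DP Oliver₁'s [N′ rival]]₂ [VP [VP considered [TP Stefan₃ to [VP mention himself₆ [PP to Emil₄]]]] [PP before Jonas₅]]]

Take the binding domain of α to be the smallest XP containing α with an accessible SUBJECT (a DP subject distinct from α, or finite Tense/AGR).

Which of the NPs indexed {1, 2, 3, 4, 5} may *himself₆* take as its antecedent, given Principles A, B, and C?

*himself* is an anaphor, so Principle A applies: it must be bound in its binding domain.
Binding domain of *himself₆*: the embedded TP, whose subject is Stefan₃.
*Oliver₁* does not c-command the anaphor → cannot bind it.
*[Oliver₁'s rival]₂* c-commands the anaphor but is outside its binding domain → cannot satisfy Principle A.
*Stefan₃* c-commands the anaphor within its binding domain → licit binder.
*Emil₄* does not c-command the anaphor → cannot bind it.
*Jonas₅* does not c-command the anaphor → cannot bind it.

{3}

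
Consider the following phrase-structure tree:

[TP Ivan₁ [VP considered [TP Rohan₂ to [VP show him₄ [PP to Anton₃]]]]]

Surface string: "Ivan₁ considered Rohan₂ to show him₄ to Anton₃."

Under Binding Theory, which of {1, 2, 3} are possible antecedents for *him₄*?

*him* is a pronoun, so Principle B applies: it must be free in its binding domain.
Binding domain of *him₄*: the embedded TP, whose subject is Rohan₂.
*Ivan₁* c-commands the pronoun but from outside its binding domain, and is not c-commanded by it → coindexation permitted.
*Rohan₂* c-commands the pronoun within its binding domain → coindexation would violate Principle B.
*Anton₃*: the pronoun c-commands this R-expression → coindexation would violate Principle C on *Anton₃*.

{1}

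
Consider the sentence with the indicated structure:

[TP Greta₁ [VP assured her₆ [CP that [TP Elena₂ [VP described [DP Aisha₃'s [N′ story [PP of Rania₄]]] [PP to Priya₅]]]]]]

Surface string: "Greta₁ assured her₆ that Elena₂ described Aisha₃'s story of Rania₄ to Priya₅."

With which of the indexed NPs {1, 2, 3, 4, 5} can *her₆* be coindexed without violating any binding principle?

none

*her* is a pronoun, so Principle B applies: it must be free in its binding domain.
Binding domain of *her₆*: the matrix TP, whose subject is Greta₁.
*Greta₁* c-commands the pronoun within its binding domain → coindexation would violate Principle B.
*Elena₂*: the pronoun c-commands this R-expression → coindexation would violate Principle C on *Elena₂*.
*Aisha₃*: the pronoun c-commands this R-expression → coindexation would violate Principle C on *Aisha₃*.
*Rania₄*: the pronoun c-commands this R-expression → coindexation would violate Principle C on *Rania₄*.
*Priya₅*: the pronoun c-commands this R-expression → coindexation would violate Principle C on *Priya₅*.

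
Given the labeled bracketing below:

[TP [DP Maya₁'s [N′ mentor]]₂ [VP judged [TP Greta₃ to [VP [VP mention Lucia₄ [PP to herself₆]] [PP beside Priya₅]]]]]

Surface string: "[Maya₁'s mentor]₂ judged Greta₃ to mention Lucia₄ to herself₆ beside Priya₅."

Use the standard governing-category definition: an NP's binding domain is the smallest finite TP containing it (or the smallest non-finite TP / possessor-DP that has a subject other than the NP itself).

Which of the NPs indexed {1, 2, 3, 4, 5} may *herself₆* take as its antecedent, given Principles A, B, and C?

{3, 4}

*herself* is an anaphor, so Principle A applies: it must be bound in its binding domain.
Binding domain of *herself₆*: the embedded TP, whose subject is Greta₃.
*Maya₁* does not c-command the anaphor → cannot bind it.
*[Maya₁'s mentor]₂* c-commands the anaphor but is outside its binding domain → cannot satisfy Principle A.
*Greta₃* c-commands the anaphor within its binding domain → licit binder.
*Lucia₄* c-commands the anaphor within its binding domain → licit binder.
*Priya₅* does not c-command the anaphor → cannot bind it.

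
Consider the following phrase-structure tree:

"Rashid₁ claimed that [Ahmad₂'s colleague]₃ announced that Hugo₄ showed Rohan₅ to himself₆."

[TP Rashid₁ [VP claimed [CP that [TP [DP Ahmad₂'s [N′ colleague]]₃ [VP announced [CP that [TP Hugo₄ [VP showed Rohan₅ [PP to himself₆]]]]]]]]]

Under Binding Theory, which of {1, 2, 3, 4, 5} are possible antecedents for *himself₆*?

*himself* is an anaphor, so Principle A applies: it must be bound in its binding domain.
Binding domain of *himself₆*: the embedded TP, whose subject is Hugo₄.
*Rashid₁* c-commands the anaphor but is outside its binding domain → cannot satisfy Principle A.
*Ahmad₂* does not c-command the anaphor → cannot bind it.
*[Ahmad₂'s colleague]₃* c-commands the anaphor but is outside its binding domain → cannot satisfy Principle A.
*Hugo₄* c-commands the anaphor within its binding domain → licit binder.
*Rohan₅* c-commands the anaphor within its binding domain → licit binder.

{4, 5}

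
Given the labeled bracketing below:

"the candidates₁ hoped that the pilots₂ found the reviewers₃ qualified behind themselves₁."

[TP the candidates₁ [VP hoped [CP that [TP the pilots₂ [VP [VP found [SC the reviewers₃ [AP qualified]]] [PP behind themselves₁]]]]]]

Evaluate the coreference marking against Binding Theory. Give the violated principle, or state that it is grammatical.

Principle A

The two coindexed NPs are *the candidates₁* and *themselves₁*.
*themselves₁* is an anaphor. Principle A requires it to be bound within its binding domain — the embedded TP, whose subject is the pilots₂.
Within that domain it is c-commanded by *the pilots₂*, which does not share its index.
*the candidates₁* does c-command the anaphor, but from outside its binding domain.
The anaphor is unbound in its domain → Principle A violation.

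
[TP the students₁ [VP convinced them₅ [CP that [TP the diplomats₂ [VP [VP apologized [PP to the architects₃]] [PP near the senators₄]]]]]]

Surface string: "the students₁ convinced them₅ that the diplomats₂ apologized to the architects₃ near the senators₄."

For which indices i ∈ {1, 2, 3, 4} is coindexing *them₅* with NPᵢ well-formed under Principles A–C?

*them* is a pronoun, so Principle B applies: it must be free in its binding domain.
Binding domain of *them₅*: the matrix TP, whose subject is the students₁.
*the students₁* c-commands the pronoun within its binding domain → coindexation would violate Principle B.
*the diplomats₂*: the pronoun c-commands this R-expression → coindexation would violate Principle C on *the diplomats₂*.
*the architects₃*: the pronoun c-commands this R-expression → coindexation would violate Principle C on *the architects₃*.
*the senators₄*: the pronoun c-commands this R-expression → coindexation would violate Principle C on *the senators₄*.

none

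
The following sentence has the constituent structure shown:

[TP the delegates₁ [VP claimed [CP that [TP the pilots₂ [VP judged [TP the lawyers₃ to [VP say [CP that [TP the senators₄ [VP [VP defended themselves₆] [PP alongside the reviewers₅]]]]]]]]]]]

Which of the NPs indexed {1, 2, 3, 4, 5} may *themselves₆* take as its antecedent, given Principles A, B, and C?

*themselves* is an anaphor, so Principle A applies: it must be bound in its binding domain.
Binding domain of *themselves₆*: the embedded TP, whose subject is the senators₄.
*the delegates₁* c-commands the anaphor but is outside its binding domain → cannot satisfy Principle A.
*the pilots₂* c-commands the anaphor but is outside its binding domain → cannot satisfy Principle A.
*the lawyers₃* c-commands the anaphor but is outside its binding domain → cannot satisfy Principle A.
*the senators₄* c-commands the anaphor within its binding domain → licit binder.
*the reviewers₅* does not c-command the anaphor → cannot bind it.

{4}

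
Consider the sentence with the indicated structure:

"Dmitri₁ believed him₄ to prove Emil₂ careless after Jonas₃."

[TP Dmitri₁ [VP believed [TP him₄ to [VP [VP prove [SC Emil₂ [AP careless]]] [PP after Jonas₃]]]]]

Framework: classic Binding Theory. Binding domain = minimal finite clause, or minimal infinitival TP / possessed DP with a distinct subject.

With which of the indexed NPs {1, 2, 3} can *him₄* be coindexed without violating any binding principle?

none

*him* is a pronoun, so Principle B applies: it must be free in its binding domain.
Binding domain of *him₄*: the matrix TP, whose subject is Dmitri₁.
*Dmitri₁* c-commands the pronoun within its binding domain → coindexation would violate Principle B.
*Emil₂*: the pronoun c-commands this R-expression → coindexation would violate Principle C on *Emil₂*.
*Jonas₃*: the pronoun c-commands this R-expression → coindexation would violate Principle C on *Jonas₃*.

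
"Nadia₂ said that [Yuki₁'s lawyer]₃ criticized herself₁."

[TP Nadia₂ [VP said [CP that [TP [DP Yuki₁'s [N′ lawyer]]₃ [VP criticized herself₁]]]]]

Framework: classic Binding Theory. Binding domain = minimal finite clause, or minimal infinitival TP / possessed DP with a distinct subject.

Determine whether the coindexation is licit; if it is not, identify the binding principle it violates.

Principle A

The two coindexed NPs are *Yuki₁* and *herself₁*.
*herself₁* is an anaphor. Principle A requires it to be bound within its binding domain — the embedded TP, whose subject is [Yuki₁'s lawyer]₃.
Within that domain it is c-commanded by *[Yuki₁'s lawyer]₃*, which does not share its index.
*Yuki₁* does not c-command the anaphor at all.
The anaphor is unbound in its domain → Principle A violation.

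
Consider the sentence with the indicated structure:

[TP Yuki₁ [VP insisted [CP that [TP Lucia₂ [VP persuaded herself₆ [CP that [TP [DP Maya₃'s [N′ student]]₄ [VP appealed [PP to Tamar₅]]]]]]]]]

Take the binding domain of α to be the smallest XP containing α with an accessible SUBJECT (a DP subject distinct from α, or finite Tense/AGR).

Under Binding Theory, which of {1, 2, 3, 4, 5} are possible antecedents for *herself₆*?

*herself* is an anaphor, so Principle A applies: it must be bound in its binding domain.
Binding domain of *herself₆*: the embedded TP, whose subject is Lucia₂.
*Yuki₁* c-commands the anaphor but is outside its binding domain → cannot satisfy Principle A.
*Lucia₂* c-commands the anaphor within its binding domain → licit binder.
*Maya₃* does not c-command the anaphor → cannot bind it.
*[Maya₃'s student]₄* does not c-command the anaphor → cannot bind it.
*Tamar₅* does not c-command the anaphor → cannot bind it.

{2}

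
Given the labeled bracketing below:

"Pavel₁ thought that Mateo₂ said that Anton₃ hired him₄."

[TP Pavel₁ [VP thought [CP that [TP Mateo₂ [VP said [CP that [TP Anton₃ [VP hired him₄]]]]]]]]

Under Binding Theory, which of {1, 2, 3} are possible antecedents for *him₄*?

{1, 2}

*him* is a pronoun, so Principle B applies: it must be free in its binding domain.
Binding domain of *him₄*: the embedded TP, whose subject is Anton₃.
*Pavel₁* c-commands the pronoun but from outside its binding domain, and is not c-commanded by it → coindexation permitted.
*Mateo₂* c-commands the pronoun but from outside its binding domain, and is not c-commanded by it → coindexation permitted.
*Anton₃* c-commands the pronoun within its binding domain → coindexation would violate Principle B.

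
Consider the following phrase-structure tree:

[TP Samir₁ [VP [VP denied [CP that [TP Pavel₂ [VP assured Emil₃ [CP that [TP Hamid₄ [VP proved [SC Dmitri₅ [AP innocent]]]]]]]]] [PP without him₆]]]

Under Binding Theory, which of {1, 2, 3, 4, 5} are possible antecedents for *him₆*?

{2, 3, 4, 5}

*him* is a pronoun, so Principle B applies: it must be free in its binding domain.
Binding domain of *him₆*: the matrix TP, whose subject is Samir₁.
*Samir₁* c-commands the pronoun within its binding domain → coindexation would violate Principle B.
*Pavel₂* and the pronoun do not c-command one another → neither Principle B nor Principle C is at stake; coindexation permitted.
*Emil₃* and the pronoun do not c-command one another → neither Principle B nor Principle C is at stake; coindexation permitted.
*Hamid₄* and the pronoun do not c-command one another → neither Principle B nor Principle C is at stake; coindexation permitted.
*Dmitri₅* and the pronoun do not c-command one another → neither Principle B nor Principle C is at stake; coindexation permitted.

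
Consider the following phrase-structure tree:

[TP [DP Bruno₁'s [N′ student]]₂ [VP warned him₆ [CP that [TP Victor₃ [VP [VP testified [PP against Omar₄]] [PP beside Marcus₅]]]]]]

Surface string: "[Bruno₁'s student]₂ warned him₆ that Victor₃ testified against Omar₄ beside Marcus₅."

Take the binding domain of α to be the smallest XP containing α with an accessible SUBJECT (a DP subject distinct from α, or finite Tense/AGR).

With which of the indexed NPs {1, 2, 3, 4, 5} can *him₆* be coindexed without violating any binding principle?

{1}

*him* is a pronoun, so Principle B applies: it must be free in its binding domain.
Binding domain of *him₆*: the matrix TP, whose subject is [Bruno₁'s student]₂.
*Bruno₁* and the pronoun do not c-command one another → neither Principle B nor Principle C is at stake; coindexation permitted.
*[Bruno₁'s student]₂* c-commands the pronoun within its binding domain → coindexation would violate Principle B.
*Victor₃*: the pronoun c-commands this R-expression → coindexation would violate Principle C on *Victor₃*.
*Omar₄*: the pronoun c-commands this R-expression → coindexation would violate Principle C on *Omar₄*.
*Marcus₅*: the pronoun c-commands this R-expression → coindexation would violate Principle C on *Marcus₅*.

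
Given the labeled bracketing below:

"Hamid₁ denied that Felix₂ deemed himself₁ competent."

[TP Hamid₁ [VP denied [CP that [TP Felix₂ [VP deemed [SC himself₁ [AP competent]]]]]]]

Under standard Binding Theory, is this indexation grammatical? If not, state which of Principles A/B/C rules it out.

Principle A

The two coindexed NPs are *Hamid₁* and *himself₁*.
*himself₁* is an anaphor. Principle A requires it to be bound within its binding domain — the embedded TP, whose subject is Felix₂.
Within that domain it is c-commanded by *Felix₂*, which does not share its index.
*Hamid₁* does c-command the anaphor, but from outside its binding domain.
The anaphor is unbound in its domain → Principle A violation.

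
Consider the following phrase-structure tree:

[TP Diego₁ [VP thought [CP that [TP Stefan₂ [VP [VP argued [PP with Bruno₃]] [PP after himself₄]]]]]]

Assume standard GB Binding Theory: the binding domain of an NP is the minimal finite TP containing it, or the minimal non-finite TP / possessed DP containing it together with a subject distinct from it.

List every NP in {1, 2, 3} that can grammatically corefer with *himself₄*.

*himself* is an anaphor, so Principle A applies: it must be bound in its binding domain.
Binding domain of *himself₄*: the embedded TP, whose subject is Stefan₂.
*Diego₁* c-commands the anaphor but is outside its binding domain → cannot satisfy Principle A.
*Stefan₂* c-commands the anaphor within its binding domain → licit binder.
*Bruno₃* does not c-command the anaphor → cannot bind it.

{2}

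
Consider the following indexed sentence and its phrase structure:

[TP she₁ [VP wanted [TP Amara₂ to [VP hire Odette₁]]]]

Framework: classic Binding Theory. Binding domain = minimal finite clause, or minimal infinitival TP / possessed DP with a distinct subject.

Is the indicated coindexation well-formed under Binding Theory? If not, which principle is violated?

Principle C

The two coindexed NPs are *she₁* and *Odette₁*.
*Odette₁* is an R-expression. Principle C requires it to be free everywhere.
*she₁* c-commands it and carries the same index.
The R-expression is bound → Principle C violation.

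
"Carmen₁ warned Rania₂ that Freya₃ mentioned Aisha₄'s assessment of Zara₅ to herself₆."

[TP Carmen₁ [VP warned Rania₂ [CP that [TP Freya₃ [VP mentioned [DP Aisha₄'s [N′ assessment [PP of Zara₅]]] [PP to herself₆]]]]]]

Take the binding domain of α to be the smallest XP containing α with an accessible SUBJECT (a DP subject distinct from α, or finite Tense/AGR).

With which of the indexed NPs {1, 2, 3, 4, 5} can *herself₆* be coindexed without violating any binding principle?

*herself* is an anaphor, so Principle A applies: it must be bound in its binding domain.
Binding domain of *herself₆*: the embedded TP, whose subject is Freya₃.
*Carmen₁* c-commands the anaphor but is outside its binding domain → cannot satisfy Principle A.
*Rania₂* c-commands the anaphor but is outside its binding domain → cannot satisfy Principle A.
*Freya₃* c-commands the anaphor within its binding domain → licit binder.
*Aisha₄* does not c-command the anaphor → cannot bind it.
*Zara₅* does not c-command the anaphor → cannot bind it.

{3}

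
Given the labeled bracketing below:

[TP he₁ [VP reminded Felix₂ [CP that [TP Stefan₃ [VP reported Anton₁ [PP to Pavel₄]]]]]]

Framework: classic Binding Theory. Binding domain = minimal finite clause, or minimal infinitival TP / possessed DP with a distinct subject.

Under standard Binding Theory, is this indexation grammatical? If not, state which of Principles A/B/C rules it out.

Principle C

The two coindexed NPs are *he₁* and *Anton₁*.
*Anton₁* is an R-expression. Principle C requires it to be free everywhere.
*he₁* c-commands it and carries the same index.
The R-expression is bound → Principle C violation.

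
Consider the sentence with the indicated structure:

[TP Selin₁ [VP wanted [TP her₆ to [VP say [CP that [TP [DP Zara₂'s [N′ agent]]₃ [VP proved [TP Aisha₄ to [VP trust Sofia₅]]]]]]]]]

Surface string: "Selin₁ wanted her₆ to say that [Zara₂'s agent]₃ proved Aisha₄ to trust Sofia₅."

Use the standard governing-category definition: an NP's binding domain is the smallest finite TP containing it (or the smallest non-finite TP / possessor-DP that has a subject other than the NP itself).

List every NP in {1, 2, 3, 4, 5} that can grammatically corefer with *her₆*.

*her* is a pronoun, so Principle B applies: it must be free in its binding domain.
Binding domain of *her₆*: the matrix TP, whose subject is Selin₁.
*Selin₁* c-commands the pronoun within its binding domain → coindexation would violate Principle B.
*Zara₂*: the pronoun c-commands this R-expression → coindexation would violate Principle C on *Zara₂*.
*[Zara₂'s agent]₃*: the pronoun c-commands this R-expression → coindexation would violate Principle C on *[Zara₂'s agent]₃*.
*Aisha₄*: the pronoun c-commands this R-expression → coindexation would violate Principle C on *Aisha₄*.
*Sofia₅*: the pronoun c-commands this R-expression → coindexation would violate Principle C on *Sofia₅*.

none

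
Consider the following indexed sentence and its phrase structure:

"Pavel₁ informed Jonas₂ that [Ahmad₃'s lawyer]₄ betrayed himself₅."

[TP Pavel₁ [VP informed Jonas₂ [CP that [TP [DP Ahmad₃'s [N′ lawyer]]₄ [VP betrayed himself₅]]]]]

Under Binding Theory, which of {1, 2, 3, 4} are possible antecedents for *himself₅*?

{4}

*himself* is an anaphor, so Principle A applies: it must be bound in its binding domain.
Binding domain of *himself₅*: the embedded TP, whose subject is [Ahmad₃'s lawyer]₄.
*Pavel₁* c-commands the anaphor but is outside its binding domain → cannot satisfy Principle A.
*Jonas₂* c-commands the anaphor but is outside its binding domain → cannot satisfy Principle A.
*Ahmad₃* does not c-command the anaphor → cannot bind it.
*[Ahmad₃'s lawyer]₄* c-commands the anaphor within its binding domain → licit binder.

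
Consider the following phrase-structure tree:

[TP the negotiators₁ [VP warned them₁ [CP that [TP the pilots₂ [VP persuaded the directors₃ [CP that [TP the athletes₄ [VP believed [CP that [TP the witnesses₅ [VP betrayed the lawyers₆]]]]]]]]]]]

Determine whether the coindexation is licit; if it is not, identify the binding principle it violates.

The two coindexed NPs are *the negotiators₁* and *them₁*.
*them₁* is a pronoun. Its binding domain is the matrix TP, whose subject is the negotiators₁.
*the negotiators₁* c-commands it within that domain and carries the same index.
The pronoun is locally bound → Principle B violation.

Principle B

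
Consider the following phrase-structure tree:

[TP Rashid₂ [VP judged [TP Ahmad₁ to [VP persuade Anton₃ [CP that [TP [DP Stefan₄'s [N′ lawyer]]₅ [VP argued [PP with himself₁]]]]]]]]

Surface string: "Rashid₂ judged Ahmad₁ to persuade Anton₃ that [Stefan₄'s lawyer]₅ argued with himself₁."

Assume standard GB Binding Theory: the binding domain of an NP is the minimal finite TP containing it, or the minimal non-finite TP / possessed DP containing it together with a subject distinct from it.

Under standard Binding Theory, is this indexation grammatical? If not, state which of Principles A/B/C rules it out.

The two coindexed NPs are *Ahmad₁* and *himself₁*.
*himself₁* is an anaphor. Principle A requires it to be bound within its binding domain — the embedded TP, whose subject is [Stefan₄'s lawyer]₅.
Within that domain it is c-commanded by *[Stefan₄'s lawyer]₅*, which does not share its index.
*Ahmad₁* does c-command the anaphor, but from outside its binding domain.
The anaphor is unbound in its domain → Principle A violation.

Principle A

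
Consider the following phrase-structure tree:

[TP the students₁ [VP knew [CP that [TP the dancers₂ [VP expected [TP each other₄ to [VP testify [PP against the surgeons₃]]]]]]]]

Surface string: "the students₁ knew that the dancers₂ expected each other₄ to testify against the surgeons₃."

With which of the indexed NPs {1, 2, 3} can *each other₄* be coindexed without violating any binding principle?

*each other* is an anaphor, so Principle A applies: it must be bound in its binding domain.
Binding domain of *each other₄*: the embedded TP, whose subject is the dancers₂.
*the students₁* c-commands the anaphor but is outside its binding domain → cannot satisfy Principle A.
*the dancers₂* c-commands the anaphor within its binding domain → licit binder.
*the surgeons₃* does not c-command the anaphor → cannot bind it.

{2}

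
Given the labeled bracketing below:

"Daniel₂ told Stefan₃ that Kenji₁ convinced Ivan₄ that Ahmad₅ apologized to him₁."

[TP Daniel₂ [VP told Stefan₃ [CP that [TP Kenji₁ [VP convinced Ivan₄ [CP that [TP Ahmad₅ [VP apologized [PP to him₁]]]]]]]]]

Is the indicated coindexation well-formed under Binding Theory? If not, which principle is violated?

grammatical

The two coindexed NPs are *Kenji₁* and *him₁*.
*him₁* is a pronoun; its binding domain is the embedded TP, whose subject is Ahmad₅. Within that domain it is c-commanded only by *Ahmad₅*, which carries a different index — the pronoun is free locally, so Principle B holds.
*Kenji₁* is an R-expression; *him₁* does not c-command it, and no other NP shares its index, so Principle C is satisfied.
All principles are respected.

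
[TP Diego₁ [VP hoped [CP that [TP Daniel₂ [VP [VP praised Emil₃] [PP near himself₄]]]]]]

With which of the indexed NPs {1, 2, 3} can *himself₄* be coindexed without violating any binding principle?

{2}

*himself* is an anaphor, so Principle A applies: it must be bound in its binding domain.
Binding domain of *himself₄*: the embedded TP, whose subject is Daniel₂.
*Diego₁* c-commands the anaphor but is outside its binding domain → cannot satisfy Principle A.
*Daniel₂* c-commands the anaphor within its binding domain → licit binder.
*Emil₃* does not c-command the anaphor → cannot bind it.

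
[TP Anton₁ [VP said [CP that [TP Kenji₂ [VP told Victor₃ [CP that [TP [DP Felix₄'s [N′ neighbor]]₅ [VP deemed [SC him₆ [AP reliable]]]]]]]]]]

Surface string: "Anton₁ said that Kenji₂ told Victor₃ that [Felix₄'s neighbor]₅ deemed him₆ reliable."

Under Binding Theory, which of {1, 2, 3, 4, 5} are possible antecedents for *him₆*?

*him* is a pronoun, so Principle B applies: it must be free in its binding domain.
Binding domain of *him₆*: the embedded TP, whose subject is [Felix₄'s neighbor]₅.
*Anton₁* c-commands the pronoun but from outside its binding domain, and is not c-commanded by it → coindexation permitted.
*Kenji₂* c-commands the pronoun but from outside its binding domain, and is not c-commanded by it → coindexation permitted.
*Victor₃* c-commands the pronoun but from outside its binding domain, and is not c-commanded by it → coindexation permitted.
*Felix₄* and the pronoun do not c-command one another → neither Principle B nor Principle C is at stake; coindexation permitted.
*[Felix₄'s neighbor]₅* c-commands the pronoun within its binding domain → coindexation would violate Principle B.

{1, 2, 3, 4}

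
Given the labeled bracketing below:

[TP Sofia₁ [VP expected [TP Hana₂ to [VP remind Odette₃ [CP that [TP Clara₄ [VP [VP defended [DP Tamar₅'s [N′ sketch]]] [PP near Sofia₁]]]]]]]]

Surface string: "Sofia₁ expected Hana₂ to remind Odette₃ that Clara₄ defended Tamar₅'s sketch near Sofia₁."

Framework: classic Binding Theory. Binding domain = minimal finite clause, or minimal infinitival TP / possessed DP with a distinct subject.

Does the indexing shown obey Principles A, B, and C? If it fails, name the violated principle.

The two coindexed NPs are *Sofia₁* (the lower occurrence) and *Sofia₁* (the higher occurrence).
*Sofia₁* (the lower occurrence) is an R-expression. Principle C requires it to be free everywhere.
*Sofia₁* (the higher occurrence) c-commands it and carries the same index.
The R-expression is bound → Principle C violation.

Principle C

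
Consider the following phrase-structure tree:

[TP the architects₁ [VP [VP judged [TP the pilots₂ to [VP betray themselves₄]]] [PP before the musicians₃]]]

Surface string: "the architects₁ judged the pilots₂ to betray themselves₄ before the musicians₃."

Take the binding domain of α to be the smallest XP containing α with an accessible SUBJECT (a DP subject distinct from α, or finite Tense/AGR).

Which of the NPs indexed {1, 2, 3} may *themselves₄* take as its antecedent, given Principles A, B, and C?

*themselves* is an anaphor, so Principle A applies: it must be bound in its binding domain.
Binding domain of *themselves₄*: the embedded TP, whose subject is the pilots₂.
*the architects₁* c-commands the anaphor but is outside its binding domain → cannot satisfy Principle A.
*the pilots₂* c-commands the anaphor within its binding domain → licit binder.
*the musicians₃* does not c-command the anaphor → cannot bind it.

{2}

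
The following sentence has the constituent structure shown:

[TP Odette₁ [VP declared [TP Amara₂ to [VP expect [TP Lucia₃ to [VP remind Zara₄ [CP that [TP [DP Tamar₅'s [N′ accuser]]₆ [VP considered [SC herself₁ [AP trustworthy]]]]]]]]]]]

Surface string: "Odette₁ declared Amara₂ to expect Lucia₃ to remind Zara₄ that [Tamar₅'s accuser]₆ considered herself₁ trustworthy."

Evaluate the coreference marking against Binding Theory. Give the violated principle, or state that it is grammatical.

Principle A

The two coindexed NPs are *Odette₁* and *herself₁*.
*herself₁* is an anaphor. Principle A requires it to be bound within its binding domain — the embedded TP, whose subject is [Tamar₅'s accuser]₆.
Within that domain it is c-commanded by *[Tamar₅'s accuser]₆*, which does not share its index.
*Odette₁* does c-command the anaphor, but from outside its binding domain.
The anaphor is unbound in its domain → Principle A violation.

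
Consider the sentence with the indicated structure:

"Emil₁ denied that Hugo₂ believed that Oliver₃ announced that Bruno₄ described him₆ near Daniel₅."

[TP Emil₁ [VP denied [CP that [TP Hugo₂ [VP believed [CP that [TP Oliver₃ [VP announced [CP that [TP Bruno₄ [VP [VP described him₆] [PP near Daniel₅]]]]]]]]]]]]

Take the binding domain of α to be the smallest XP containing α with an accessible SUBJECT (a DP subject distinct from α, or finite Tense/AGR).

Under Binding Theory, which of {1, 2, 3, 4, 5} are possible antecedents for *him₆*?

{1, 2, 3, 5}

*him* is a pronoun, so Principle B applies: it must be free in its binding domain.
Binding domain of *him₆*: the embedded TP, whose subject is Bruno₄.
*Emil₁* c-commands the pronoun but from outside its binding domain, and is not c-commanded by it → coindexation permitted.
*Hugo₂* c-commands the pronoun but from outside its binding domain, and is not c-commanded by it → coindexation permitted.
*Oliver₃* c-commands the pronoun but from outside its binding domain, and is not c-commanded by it → coindexation permitted.
*Bruno₄* c-commands the pronoun within its binding domain → coindexation would violate Principle B.
*Daniel₅* and the pronoun do not c-command one another → neither Principle B nor Principle C is at stake; coindexation permitted.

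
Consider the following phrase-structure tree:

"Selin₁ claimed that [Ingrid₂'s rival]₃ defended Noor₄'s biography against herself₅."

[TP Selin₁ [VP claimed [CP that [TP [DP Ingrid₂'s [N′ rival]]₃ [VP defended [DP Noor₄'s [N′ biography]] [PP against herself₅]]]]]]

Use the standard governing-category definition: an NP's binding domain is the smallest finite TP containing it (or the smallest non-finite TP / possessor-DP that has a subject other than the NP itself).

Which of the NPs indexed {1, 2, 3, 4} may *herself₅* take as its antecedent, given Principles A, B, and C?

*herself* is an anaphor, so Principle A applies: it must be bound in its binding domain.
Binding domain of *herself₅*: the embedded TP, whose subject is [Ingrid₂'s rival]₃.
*Selin₁* c-commands the anaphor but is outside its binding domain → cannot satisfy Principle A.
*Ingrid₂* does not c-command the anaphor → cannot bind it.
*[Ingrid₂'s rival]₃* c-commands the anaphor within its binding domain → licit binder.
*Noor₄* does not c-command the anaphor → cannot bind it.

{3}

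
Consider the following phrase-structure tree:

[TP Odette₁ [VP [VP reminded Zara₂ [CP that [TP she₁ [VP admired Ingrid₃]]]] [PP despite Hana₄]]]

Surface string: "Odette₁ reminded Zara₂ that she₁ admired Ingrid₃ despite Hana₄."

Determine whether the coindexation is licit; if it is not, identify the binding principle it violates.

The two coindexed NPs are *Odette₁* and *she₁*.
*she₁* is a pronoun; nothing c-commands it within its binding domain (the embedded TP.), so Principle B holds trivially.
*Odette₁* is an R-expression; *she₁* does not c-command it, and no other NP shares its index, so Principle C is satisfied.
All principles are respected.

grammatical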